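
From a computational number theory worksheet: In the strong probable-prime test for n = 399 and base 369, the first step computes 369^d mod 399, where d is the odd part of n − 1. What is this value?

n − 1 = 398 = 2^1 · 199, so s = 1 and d = 199.
369^199 mod 399 = 369.

369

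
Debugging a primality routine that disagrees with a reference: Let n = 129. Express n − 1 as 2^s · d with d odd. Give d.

Halving: 128 → 64 → 32 → 16 → 8 → 4 → 2 → 1; 1 is odd.
So 128 = 2^7 · 1.

1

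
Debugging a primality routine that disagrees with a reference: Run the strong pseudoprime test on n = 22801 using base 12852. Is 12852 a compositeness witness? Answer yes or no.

yes

n − 1 = 22800 = 2^4 · 1425, so s = 4 and d = 1425.
x_0 = 12852^1425 mod 22801 = 8910.
x_0 is neither 1 nor 22800, so continue squaring.
x_1 = 8910^2 mod 22801 = 17819.
x_2 = 17819^2 mod 22801 = 12836.
x_3 = 12836^2 mod 22801 = 2870.
Reached i = s−1 = 3 without hitting −1: 12852 is a Miller–Rabin witness and 22801 is composite.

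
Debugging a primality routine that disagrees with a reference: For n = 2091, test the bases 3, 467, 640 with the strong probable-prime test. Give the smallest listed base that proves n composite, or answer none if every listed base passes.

n − 1 = 2090 = 2^1 · 1045, so s = 1 and d = 1045.
Base 3: x_0 = 3^1045 mod 2091 = 243. x_0 ∉ {1, 2090} and s = 1, so 3 is a Miller–Rabin witness and 2091 is composite.
Base 467: x_0 = 467^1045 mod 2091 = 944. x_0 ∉ {1, 2090} and s = 1, so 467 is a Miller–Rabin witness and 2091 is composite.
Base 640: x_0 = 640^1045 mod 2091 = 163. x_0 ∉ {1, 2090} and s = 1, so 640 is a Miller–Rabin witness and 2091 is composite.
The smallest witness among the given bases is 3.

3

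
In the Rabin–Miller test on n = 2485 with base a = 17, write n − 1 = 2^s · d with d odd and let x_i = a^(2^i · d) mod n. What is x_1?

n − 1 = 2484 = 2^2 · 621, so s = 2 and d = 621.
x_0 = 17^621 mod 2485 = 727.
x_1 = 727^2 mod 2485 = 1709.

1709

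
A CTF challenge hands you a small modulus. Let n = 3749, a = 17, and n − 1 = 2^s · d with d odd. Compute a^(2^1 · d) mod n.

n − 1 = 3748 = 2^2 · 937, so s = 2 and d = 937.
x_0 = 17^937 mod 3749 = 953.
x_1 = 953^2 mod 3749 = 951.

951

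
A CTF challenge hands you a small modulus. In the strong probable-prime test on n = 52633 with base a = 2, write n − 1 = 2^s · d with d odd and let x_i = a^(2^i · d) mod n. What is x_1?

1

n − 1 = 52632 = 2^3 · 6579, so s = 3 and d = 6579.
x_0 = 2^6579 mod 52633 = 1.
x_1 = 1^2 mod 52633 = 1.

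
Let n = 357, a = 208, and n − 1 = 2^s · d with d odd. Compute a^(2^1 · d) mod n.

16

n − 1 = 356 = 2^2 · 89, so s = 2 and d = 89.
By repeated squaring, 208^89 ≡ 157 (mod 357).
x_0 = 157.
x_1 = 157^2 mod 357 = 16.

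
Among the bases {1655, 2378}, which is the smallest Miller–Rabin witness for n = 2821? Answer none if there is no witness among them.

n − 1 = 2820 = 2^2 · 705, so s = 2 and d = 705.
Base 1655: x_0 = 1655^705 mod 2821 = 2820. x_0 = 2820 ≡ −1, so 1655 is not a witness.
Base 2378: x_0 = 2378^705 mod 2821 = 2820. x_0 = 2820 ≡ −1, so 2378 is not a witness.
No listed base is a witness for 2821.

none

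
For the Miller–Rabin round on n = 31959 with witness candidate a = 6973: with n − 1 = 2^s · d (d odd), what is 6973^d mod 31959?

n − 1 = 31958 = 2^1 · 15979, so s = 1 and d = 15979.
6973^15979 mod 31959 = 29014.

29014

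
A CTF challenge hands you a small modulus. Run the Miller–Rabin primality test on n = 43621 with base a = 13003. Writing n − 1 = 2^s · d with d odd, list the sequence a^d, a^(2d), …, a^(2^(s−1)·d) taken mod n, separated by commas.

n − 1 = 43620 = 2^2 · 10905, so s = 2 and d = 10905.
x_0 = 13003^10905 mod 43621 = 32941.
x_1 = 32941^2 mod 43621 = 37106.

32941, 37106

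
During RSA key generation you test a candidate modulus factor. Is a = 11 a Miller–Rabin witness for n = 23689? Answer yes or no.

n − 1 = 23688 = 2^3 · 2961, so s = 3 and d = 2961.
x_0 = 11^2961 mod 23689 = 7779.
x_0 is neither 1 nor 23688, so continue squaring.
x_1 = 7779^2 mod 23689 = 11135.
x_2 = 11135^2 mod 23689 = 23688.
x_2 ≡ −1, so 11 is not a witness.

no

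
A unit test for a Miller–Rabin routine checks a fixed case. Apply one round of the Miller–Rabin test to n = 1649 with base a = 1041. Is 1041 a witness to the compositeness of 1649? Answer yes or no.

yes

n − 1 = 1648 = 2^4 · 103, so s = 4 and d = 103.
By repeated squaring, 1041^103 ≡ 217 (mod 1649).
x_0 = 1041^103 mod 1649 = 217.
x_0 is neither 1 nor 1648, so continue squaring.
x_1 = 217^2 mod 1649 = 917.
x_2 = 917^2 mod 1649 = 1548.
x_3 = 1548^2 mod 1649 = 307.
Reached i = s−1 = 3 without hitting −1: 1041 is a Miller–Rabin witness and 1649 is composite.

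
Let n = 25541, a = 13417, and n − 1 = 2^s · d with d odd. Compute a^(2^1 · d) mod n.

n − 1 = 25540 = 2^2 · 6385, so s = 2 and d = 6385.
x_0 = 13417^6385 mod 25541 = 1574.
x_1 = 1574^2 mod 25541 = 25540.

25540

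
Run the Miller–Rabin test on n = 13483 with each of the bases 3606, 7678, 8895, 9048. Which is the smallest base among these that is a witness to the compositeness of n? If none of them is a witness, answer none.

3606

n − 1 = 13482 = 2^1 · 6741, so s = 1 and d = 6741.
Base 3606: x_0 = 3606^6741 mod 13483 = 11879. x_0 ∉ {1, 13482} and s = 1, so 3606 is a Miller–Rabin witness and 13483 is composite.
Base 7678: x_0 = 7678^6741 mod 13483 = 10448. x_0 ∉ {1, 13482} and s = 1, so 7678 is a Miller–Rabin witness and 13483 is composite.
Base 8895: x_0 = 8895^6741 mod 13483 = 7644. x_0 ∉ {1, 13482} and s = 1, so 8895 is a Miller–Rabin witness and 13483 is composite.
Base 9048: x_0 = 9048^6741 mod 13483 = 8718. x_0 ∉ {1, 13482} and s = 1, so 9048 is a Miller–Rabin witness and 13483 is composite.
The smallest witness among the given bases is 3606.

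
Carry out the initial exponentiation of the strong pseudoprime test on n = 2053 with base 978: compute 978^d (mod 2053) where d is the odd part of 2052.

1809

n − 1 = 2052 = 2^2 · 513, so s = 2 and d = 513.
Repeated squaring mod 2053: 978^1 ≡ 978, 978^2 ≡ 1839, 978^4 ≡ 630, 978^8 ≡ 671, 978^16 ≡ 634, 978^32 ≡ 1621, 978^64 ≡ 1854, 978^128 ≡ 594, 978^256 ≡ 1773, 978^512 ≡ 386.
513 = 512 + 1, so 978^513 ≡ 386·978 ≡ 1809 (mod 2053).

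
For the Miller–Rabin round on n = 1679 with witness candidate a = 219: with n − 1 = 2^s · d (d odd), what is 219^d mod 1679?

1314

n − 1 = 1678 = 2^1 · 839, so s = 1 and d = 839.
Repeated squaring mod 1679: 219^1 ≡ 219, 219^2 ≡ 949, 219^4 ≡ 657, 219^8 ≡ 146, 219^16 ≡ 1168, 219^32 ≡ 876, 219^64 ≡ 73, 219^128 ≡ 292, 219^256 ≡ 1314, 219^512 ≡ 584.
839 = 512 + 256 + 64 + 4 + 2 + 1, so 219^839 ≡ 584·1314·73·657·949·219 ≡ 1314 (mod 1679).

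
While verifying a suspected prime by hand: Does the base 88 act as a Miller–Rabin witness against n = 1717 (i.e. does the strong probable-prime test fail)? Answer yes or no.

yes

n − 1 = 1716 = 2^2 · 429, so s = 2 and d = 429.
x_0 = 88^429 mod 1717 = 1695.
x_0 is neither 1 nor 1716, so continue squaring.
x_1 = 1695^2 mod 1717 = 484.
Reached i = s−1 = 1 without hitting −1: 88 is a Miller–Rabin witness and 1717 is composite.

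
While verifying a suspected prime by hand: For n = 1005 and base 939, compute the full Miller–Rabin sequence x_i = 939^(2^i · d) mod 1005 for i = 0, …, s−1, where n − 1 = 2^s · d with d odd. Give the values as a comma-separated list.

n − 1 = 1004 = 2^2 · 251, so s = 2 and d = 251.
x_0 = 939^251 mod 1005 = 939.
x_1 = 939^2 mod 1005 = 336.

939, 336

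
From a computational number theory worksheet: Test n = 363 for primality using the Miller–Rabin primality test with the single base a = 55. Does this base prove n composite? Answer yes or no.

n − 1 = 362 = 2^1 · 181, so s = 1 and d = 181.
x_0 = 55^181 mod 363 = 121.
x_0 ∉ {1, 362} and s = 1, so 55 is a Miller–Rabin witness and 363 is composite.

yes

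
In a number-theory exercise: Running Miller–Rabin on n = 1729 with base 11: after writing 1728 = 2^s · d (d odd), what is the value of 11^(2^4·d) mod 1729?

1

n − 1 = 1728 = 2^6 · 27, so s = 6 and d = 27.
Repeated squaring mod 1729: 11^1 ≡ 11, 11^2 ≡ 121, 11^4 ≡ 809, 11^8 ≡ 919, 11^16 ≡ 809.
27 = 16 + 8 + 2 + 1, so 11^27 ≡ 809·919·121·11 ≡ 1331 (mod 1729).
x_0 = 1331.
x_1 = 1331^2 mod 1729 = 1065.
x_2 = 1065^2 mod 1729 = 1.
x_3 = 1^2 mod 1729 = 1.
x_4 = 1^2 mod 1729 = 1.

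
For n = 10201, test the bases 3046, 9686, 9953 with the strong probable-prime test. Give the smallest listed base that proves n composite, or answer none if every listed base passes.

n − 1 = 10200 = 2^3 · 1275, so s = 3 and d = 1275.
Base 3046: x_0 = 3046^1275 mod 10201 = 1. x_0 = 1, so 3046 is not a witness.
Base 9686: x_0 = 9686^1275 mod 10201 = 515. x_0 is neither 1 nor 10200, so continue squaring. x_1 = 515^2 mod 10201 = 10200. x_1 ≡ −1, so 9686 is not a witness.
Base 9953: x_0 = 9953^1275 mod 10201 = 9686. x_0 is neither 1 nor 10200, so continue squaring. x_1 = 9686^2 mod 10201 = 10200. x_1 ≡ −1, so 9953 is not a witness.
No listed base is a witness for 10201.

none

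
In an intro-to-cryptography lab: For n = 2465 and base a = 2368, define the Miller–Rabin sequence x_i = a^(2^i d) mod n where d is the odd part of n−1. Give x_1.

434

n − 1 = 2464 = 2^5 · 77, so s = 5 and d = 77.
x_0 = 2368^77 mod 2465 = 1873.
x_1 = 1873^2 mod 2465 = 434.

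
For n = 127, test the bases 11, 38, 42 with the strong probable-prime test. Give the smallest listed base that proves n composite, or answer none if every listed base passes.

n − 1 = 126 = 2^1 · 63, so s = 1 and d = 63.
Base 11: x_0 = 11^63 mod 127 = 1. x_0 = 1, so 11 is not a witness.
Base 38: x_0 = 38^63 mod 127 = 1. x_0 = 1, so 38 is not a witness.
Base 42: x_0 = 42^63 mod 127 = 1. x_0 = 1, so 42 is not a witness.
No listed base is a witness for 127.

none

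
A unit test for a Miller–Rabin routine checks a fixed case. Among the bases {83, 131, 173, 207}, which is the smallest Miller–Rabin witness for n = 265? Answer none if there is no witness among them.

131

n − 1 = 264 = 2^3 · 33, so s = 3 and d = 33.
Base 83: x_0 = 83^33 mod 265 = 83. x_0 is neither 1 nor 264, so continue squaring. x_1 = 83^2 mod 265 = 264. x_1 ≡ −1, so 83 is not a witness.
Base 131: x_0 = 131^33 mod 265 = 221. x_0 is neither 1 nor 264, so continue squaring. x_1 = 221^2 mod 265 = 81. x_2 = 81^2 mod 265 = 201. Reached i = s−1 = 2 without hitting −1: 131 is a Miller–Rabin witness and 265 is composite.
Base 173: x_0 = 173^33 mod 265 = 263. x_0 is neither 1 nor 264, so continue squaring. x_1 = 263^2 mod 265 = 4. x_2 = 4^2 mod 265 = 16. Reached i = s−1 = 2 without hitting −1: 173 is a Miller–Rabin witness and 265 is composite.
Base 207: x_0 = 207^33 mod 265 = 162. x_0 is neither 1 nor 264, so continue squaring. x_1 = 162^2 mod 265 = 9. x_2 = 9^2 mod 265 = 81. Reached i = s−1 = 2 without hitting −1: 207 is a Miller–Rabin witness and 265 is composite.
The smallest witness among the given bases is 131.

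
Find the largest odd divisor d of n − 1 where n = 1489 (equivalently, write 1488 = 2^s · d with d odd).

93

Halving: 1488 → 744 → 372 → 186 → 93; 93 is odd.
So 1488 = 2^4 · 93.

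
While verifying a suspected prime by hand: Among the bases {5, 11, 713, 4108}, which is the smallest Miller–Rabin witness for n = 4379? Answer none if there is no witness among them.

5

n − 1 = 4378 = 2^1 · 2189, so s = 1 and d = 2189.
Base 5: x_0 = 5^2189 mod 4379 = 2458. x_0 ∉ {1, 4378} and s = 1, so 5 is a Miller–Rabin witness and 4379 is composite.
Base 11: x_0 = 11^2189 mod 4379 = 2856. x_0 ∉ {1, 4378} and s = 1, so 11 is a Miller–Rabin witness and 4379 is composite.
Base 713: x_0 = 713^2189 mod 4379 = 1264. x_0 ∉ {1, 4378} and s = 1, so 713 is a Miller–Rabin witness and 4379 is composite.
Base 4108: x_0 = 4108^2189 mod 4379 = 3704. x_0 ∉ {1, 4378} and s = 1, so 4108 is a Miller–Rabin witness and 4379 is composite.
The smallest witness among the given bases is 5.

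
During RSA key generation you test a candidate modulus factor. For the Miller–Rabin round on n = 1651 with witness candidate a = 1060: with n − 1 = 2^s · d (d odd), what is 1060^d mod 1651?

n − 1 = 1650 = 2^1 · 825, so s = 1 and d = 825.
Repeated squaring mod 1651: 1060^1 ≡ 1060, 1060^2 ≡ 920, 1060^4 ≡ 1088, 1060^8 ≡ 1628, 1060^16 ≡ 529, 1060^32 ≡ 822, 1060^64 ≡ 425, 1060^128 ≡ 666, 1060^256 ≡ 1088, 1060^512 ≡ 1628.
825 = 512 + 256 + 32 + 16 + 8 + 1, so 1060^825 ≡ 1628·1088·822·529·1628·1060 ≡ 73 (mod 1651).

73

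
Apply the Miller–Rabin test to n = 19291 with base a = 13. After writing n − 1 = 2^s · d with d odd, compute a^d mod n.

n − 1 = 19290 = 2^1 · 9645, so s = 1 and d = 9645.
13^9645 mod 19291 = 107.

107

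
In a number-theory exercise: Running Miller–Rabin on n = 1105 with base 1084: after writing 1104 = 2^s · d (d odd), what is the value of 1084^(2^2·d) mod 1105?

n − 1 = 1104 = 2^4 · 69, so s = 4 and d = 69.
x_0 = 1084^69 mod 1105 = 1084.
x_1 = 1084^2 mod 1105 = 441.
x_2 = 441^2 mod 1105 = 1.

1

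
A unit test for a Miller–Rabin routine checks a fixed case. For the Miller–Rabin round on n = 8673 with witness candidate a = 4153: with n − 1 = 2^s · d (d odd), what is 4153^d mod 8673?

3985

n − 1 = 8672 = 2^5 · 271, so s = 5 and d = 271.
Repeated squaring mod 8673: 4153^1 ≡ 4153, 4153^2 ≡ 5485, 4153^4 ≡ 7261, 4153^8 ≡ 7627, 4153^16 ≡ 1318, 4153^32 ≡ 2524, 4153^64 ≡ 4594, 4153^128 ≡ 3427, 4153^256 ≡ 1087.
271 = 256 + 8 + 4 + 2 + 1, so 4153^271 ≡ 1087·7627·7261·5485·4153 ≡ 3985 (mod 8673).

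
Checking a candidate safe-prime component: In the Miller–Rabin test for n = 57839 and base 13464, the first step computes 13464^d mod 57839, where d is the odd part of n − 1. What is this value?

n − 1 = 57838 = 2^1 · 28919, so s = 1 and d = 28919.
13464^28919 mod 57839 = 1.

1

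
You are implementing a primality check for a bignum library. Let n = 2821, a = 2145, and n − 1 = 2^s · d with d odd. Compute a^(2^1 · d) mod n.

n − 1 = 2820 = 2^2 · 705, so s = 2 and d = 705.
x_0 = 2145^705 mod 2821 = 650.
x_1 = 650^2 mod 2821 = 2171.

2171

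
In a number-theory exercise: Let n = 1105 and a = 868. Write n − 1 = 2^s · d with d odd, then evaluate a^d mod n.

n − 1 = 1104 = 2^4 · 69, so s = 4 and d = 69.
By repeated squaring, 868^69 ≡ 103 (mod 1105).

103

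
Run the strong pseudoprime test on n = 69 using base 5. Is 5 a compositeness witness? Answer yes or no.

n − 1 = 68 = 2^2 · 17, so s = 2 and d = 17.
x_0 = 5^17 mod 69 = 38.
x_0 is neither 1 nor 68, so continue squaring.
x_1 = 38^2 mod 69 = 64.
Reached i = s−1 = 1 without hitting −1: 5 is a Miller–Rabin witness and 69 is composite.

yes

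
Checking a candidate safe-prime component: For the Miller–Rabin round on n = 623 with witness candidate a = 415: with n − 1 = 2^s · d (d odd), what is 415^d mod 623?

389

n − 1 = 622 = 2^1 · 311, so s = 1 and d = 311.
415^311 mod 623 = 389.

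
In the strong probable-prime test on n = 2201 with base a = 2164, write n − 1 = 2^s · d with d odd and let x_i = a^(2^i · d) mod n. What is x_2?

n − 1 = 2200 = 2^3 · 275, so s = 3 and d = 275.
x_0 = 2164^275 mod 2201 = 1400.
x_1 = 1400^2 mod 2201 = 1110.
x_2 = 1110^2 mod 2201 = 1741.

1741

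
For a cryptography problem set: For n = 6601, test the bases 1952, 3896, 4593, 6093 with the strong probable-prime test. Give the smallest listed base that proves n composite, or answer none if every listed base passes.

none

n − 1 = 6600 = 2^3 · 825, so s = 3 and d = 825.
Base 1952: x_0 = 1952^825 mod 6601 = 6600. x_0 = 6600 ≡ −1, so 1952 is not a witness.
Base 3896: x_0 = 3896^825 mod 6601 = 1. x_0 = 1, so 3896 is not a witness.
Base 4593: x_0 = 4593^825 mod 6601 = 1. x_0 = 1, so 4593 is not a witness.
Base 6093: x_0 = 6093^825 mod 6601 = 6600. x_0 = 6600 ≡ −1, so 6093 is not a witness.
No listed base is a witness for 6601.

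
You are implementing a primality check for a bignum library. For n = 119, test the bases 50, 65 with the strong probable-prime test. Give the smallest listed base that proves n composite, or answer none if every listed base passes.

50

n − 1 = 118 = 2^1 · 59, so s = 1 and d = 59.
Base 50: x_0 = 50^59 mod 119 = 50. x_0 ∉ {1, 118} and s = 1, so 50 is a Miller–Rabin witness and 119 is composite.
Base 65: x_0 = 65^59 mod 119 = 95. x_0 ∉ {1, 118} and s = 1, so 65 is a Miller–Rabin witness and 119 is composite.
The smallest witness among the given bases is 50.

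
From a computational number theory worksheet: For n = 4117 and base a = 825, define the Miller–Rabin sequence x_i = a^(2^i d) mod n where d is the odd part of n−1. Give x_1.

n − 1 = 4116 = 2^2 · 1029, so s = 2 and d = 1029.
Repeated squaring mod 4117: 825^1 ≡ 825, 825^2 ≡ 1320, 825^4 ≡ 909, 825^8 ≡ 2881, 825^16 ≡ 289, 825^32 ≡ 1181, 825^64 ≡ 3215, 825^128 ≡ 2555, 825^256 ≡ 2580, 825^512 ≡ 3328, 825^1024 ≡ 854.
1029 = 1024 + 4 + 1, so 825^1029 ≡ 854·909·825 ≡ 3664 (mod 4117).
x_0 = 3664.
x_1 = 3664^2 mod 4117 = 3476.

3476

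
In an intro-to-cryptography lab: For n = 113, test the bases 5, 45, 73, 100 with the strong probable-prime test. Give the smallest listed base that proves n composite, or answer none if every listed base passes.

n − 1 = 112 = 2^4 · 7, so s = 4 and d = 7.
Base 5: x_0 = 5^7 mod 113 = 42. x_0 is neither 1 nor 112, so continue squaring. x_1 = 42^2 mod 113 = 69. x_2 = 69^2 mod 113 = 15. x_3 = 15^2 mod 113 = 112. x_3 ≡ −1, so 5 is not a witness.
Base 45: x_0 = 45^7 mod 113 = 78. x_0 is neither 1 nor 112, so continue squaring. x_1 = 78^2 mod 113 = 95. x_2 = 95^2 mod 113 = 98. x_3 = 98^2 mod 113 = 112. x_3 ≡ −1, so 45 is not a witness.
Base 73: x_0 = 73^7 mod 113 = 65. x_0 is neither 1 nor 112, so continue squaring. x_1 = 65^2 mod 113 = 44. x_2 = 44^2 mod 113 = 15. x_3 = 15^2 mod 113 = 112. x_3 ≡ −1, so 73 is not a witness.
Base 100: x_0 = 100^7 mod 113 = 44. x_0 is neither 1 nor 112, so continue squaring. x_1 = 44^2 mod 113 = 15. x_2 = 15^2 mod 113 = 112. x_2 ≡ −1, so 100 is not a witness.
No listed base is a witness for 113.

none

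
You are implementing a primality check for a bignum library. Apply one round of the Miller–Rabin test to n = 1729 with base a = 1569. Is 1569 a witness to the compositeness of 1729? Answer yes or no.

no

n − 1 = 1728 = 2^6 · 27, so s = 6 and d = 27.
Repeated squaring mod 1729: 1569^1 ≡ 1569, 1569^2 ≡ 1394, 1569^4 ≡ 1569, 1569^8 ≡ 1394, 1569^16 ≡ 1569.
27 = 16 + 8 + 2 + 1, so 1569^27 ≡ 1569·1394·1394·1569 ≡ 1 (mod 1729).
x_0 = 1569^27 mod 1729 = 1.
x_0 = 1, so 1569 is not a witness.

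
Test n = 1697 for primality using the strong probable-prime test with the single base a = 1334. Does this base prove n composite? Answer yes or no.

no

n − 1 = 1696 = 2^5 · 53, so s = 5 and d = 53.
x_0 = 1334^53 mod 1697 = 1628.
x_0 is neither 1 nor 1696, so continue squaring.
x_1 = 1628^2 mod 1697 = 1367.
x_2 = 1367^2 mod 1697 = 292.
x_3 = 292^2 mod 1697 = 414.
x_4 = 414^2 mod 1697 = 1696.
x_4 ≡ −1, so 1334 is not a witness.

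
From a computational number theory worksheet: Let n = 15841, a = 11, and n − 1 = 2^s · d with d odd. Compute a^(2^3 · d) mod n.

1

n − 1 = 15840 = 2^5 · 495, so s = 5 and d = 495.
x_0 = 11^495 mod 15841 = 8989.
x_1 = 8989^2 mod 15841 = 13021.
x_2 = 13021^2 mod 15841 = 218.
x_3 = 218^2 mod 15841 = 1.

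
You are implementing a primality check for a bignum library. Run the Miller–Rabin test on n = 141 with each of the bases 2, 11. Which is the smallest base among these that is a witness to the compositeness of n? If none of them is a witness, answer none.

2

n − 1 = 140 = 2^2 · 35, so s = 2 and d = 35.
Base 2: x_0 = 2^35 mod 141 = 101. x_0 is neither 1 nor 140, so continue squaring. x_1 = 101^2 mod 141 = 49. Reached i = s−1 = 1 without hitting −1: 2 is a Miller–Rabin witness and 141 is composite.
Base 11: x_0 = 11^35 mod 141 = 41. x_0 is neither 1 nor 140, so continue squaring. x_1 = 41^2 mod 141 = 130. Reached i = s−1 = 1 without hitting −1: 11 is a Miller–Rabin witness and 141 is composite.
The smallest witness among the given bases is 2.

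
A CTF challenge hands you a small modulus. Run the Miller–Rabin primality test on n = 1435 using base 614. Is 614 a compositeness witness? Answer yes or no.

n − 1 = 1434 = 2^1 · 717, so s = 1 and d = 717.
x_0 = 614^717 mod 1435 = 1434.
x_0 = 1434 ≡ −1, so 614 is not a witness.

no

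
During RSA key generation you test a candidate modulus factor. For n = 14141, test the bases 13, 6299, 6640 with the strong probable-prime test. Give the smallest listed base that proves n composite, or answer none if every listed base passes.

13

n − 1 = 14140 = 2^2 · 3535, so s = 2 and d = 3535.
Base 13: x_0 = 13^3535 mod 14141 = 10606. x_0 is neither 1 nor 14140, so continue squaring. x_1 = 10606^2 mod 14141 = 9722. Reached i = s−1 = 1 without hitting −1: 13 is a Miller–Rabin witness and 14141 is composite.
Base 6299: x_0 = 6299^3535 mod 14141 = 7441. x_0 is neither 1 nor 14140, so continue squaring. x_1 = 7441^2 mod 14141 = 6466. Reached i = s−1 = 1 without hitting −1: 6299 is a Miller–Rabin witness and 14141 is composite.
Base 6640: x_0 = 6640^3535 mod 14141 = 3865. x_0 is neither 1 nor 14140, so continue squaring. x_1 = 3865^2 mod 14141 = 5329. Reached i = s−1 = 1 without hitting −1: 6640 is a Miller–Rabin witness and 14141 is composite.
The smallest witness among the given bases is 13.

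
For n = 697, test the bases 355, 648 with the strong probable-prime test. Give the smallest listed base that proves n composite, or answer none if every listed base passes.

n − 1 = 696 = 2^3 · 87, so s = 3 and d = 87.
Base 355: x_0 = 355^87 mod 697 = 161. x_0 is neither 1 nor 696, so continue squaring. x_1 = 161^2 mod 697 = 132. x_2 = 132^2 mod 697 = 696. x_2 ≡ −1, so 355 is not a witness.
Base 648: x_0 = 648^87 mod 697 = 162. x_0 is neither 1 nor 696, so continue squaring. x_1 = 162^2 mod 697 = 455. x_2 = 455^2 mod 697 = 16. Reached i = s−1 = 2 without hitting −1: 648 is a Miller–Rabin witness and 697 is composite.
The smallest witness among the given bases is 648.

648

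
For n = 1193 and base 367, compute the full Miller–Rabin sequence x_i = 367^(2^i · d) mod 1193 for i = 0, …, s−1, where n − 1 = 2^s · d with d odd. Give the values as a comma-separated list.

186, 1192, 1

n − 1 = 1192 = 2^3 · 149, so s = 3 and d = 149.
x_0 = 367^149 mod 1193 = 186.
x_1 = 186^2 mod 1193 = 1192.
x_2 = 1192^2 mod 1193 = 1.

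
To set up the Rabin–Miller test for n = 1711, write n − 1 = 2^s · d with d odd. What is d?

855

Halving: 1710 → 855; 855 is odd.
So 1710 = 2^1 · 855.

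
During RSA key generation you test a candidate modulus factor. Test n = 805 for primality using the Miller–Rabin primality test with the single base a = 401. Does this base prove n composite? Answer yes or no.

n − 1 = 804 = 2^2 · 201, so s = 2 and d = 201.
x_0 = 401^201 mod 805 = 701.
x_0 is neither 1 nor 804, so continue squaring.
x_1 = 701^2 mod 805 = 351.
Reached i = s−1 = 1 without hitting −1: 401 is a Miller–Rabin witness and 805 is composite.

yes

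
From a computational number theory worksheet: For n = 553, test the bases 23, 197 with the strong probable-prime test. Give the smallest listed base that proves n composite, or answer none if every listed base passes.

197

n − 1 = 552 = 2^3 · 69, so s = 3 and d = 69.
Base 23: x_0 = 23^69 mod 553 = 1. x_0 = 1, so 23 is not a witness.
Base 197: x_0 = 197^69 mod 553 = 120. x_0 is neither 1 nor 552, so continue squaring. x_1 = 120^2 mod 553 = 22. x_2 = 22^2 mod 553 = 484. Reached i = s−1 = 2 without hitting −1: 197 is a Miller–Rabin witness and 553 is composite.
The smallest witness among the given bases is 197.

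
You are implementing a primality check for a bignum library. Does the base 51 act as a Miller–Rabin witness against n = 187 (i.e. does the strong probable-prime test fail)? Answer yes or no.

n − 1 = 186 = 2^1 · 93, so s = 1 and d = 93.
By repeated squaring, 51^93 ≡ 68 (mod 187).
x_0 = 51^93 mod 187 = 68.
x_0 ∉ {1, 186} and s = 1, so 51 is a Miller–Rabin witness and 187 is composite.

yes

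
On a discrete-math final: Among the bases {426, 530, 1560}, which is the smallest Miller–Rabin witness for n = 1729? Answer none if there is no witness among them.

n − 1 = 1728 = 2^6 · 27, so s = 6 and d = 27.
Base 426: x_0 = 426^27 mod 1729 = 1728. x_0 = 1728 ≡ −1, so 426 is not a witness.
Base 530: x_0 = 530^27 mod 1729 = 818. x_0 is neither 1 nor 1728, so continue squaring. x_1 = 818^2 mod 1729 = 1. x_1 = 1 but x_0 ≠ ±1, a nontrivial square root of 1 — 530 is a witness and 1729 is composite.
Base 1560: x_0 = 1560^27 mod 1729 = 1196. x_0 is neither 1 nor 1728, so continue squaring. x_1 = 1196^2 mod 1729 = 533. x_2 = 533^2 mod 1729 = 533. x_3 = 533^2 mod 1729 = 533. x_4 = 533^2 mod 1729 = 533. x_5 = 533^2 mod 1729 = 533. Reached i = s−1 = 5 without hitting −1: 1560 is a Miller–Rabin witness and 1729 is composite.
The smallest witness among the given bases is 530.

530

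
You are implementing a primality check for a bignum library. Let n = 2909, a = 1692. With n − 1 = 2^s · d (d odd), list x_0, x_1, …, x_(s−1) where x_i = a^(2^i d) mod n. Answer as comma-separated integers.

2908, 1

n − 1 = 2908 = 2^2 · 727, so s = 2 and d = 727.
x_0 = 1692^727 mod 2909 = 2908.
x_1 = 2908^2 mod 2909 = 1.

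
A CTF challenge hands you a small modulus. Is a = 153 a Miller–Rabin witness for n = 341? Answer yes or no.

n − 1 = 340 = 2^2 · 85, so s = 2 and d = 85.
By repeated squaring, 153^85 ≡ 340 (mod 341).
x_0 = 153^85 mod 341 = 340.
x_0 = 340 ≡ −1, so 153 is not a witness.

no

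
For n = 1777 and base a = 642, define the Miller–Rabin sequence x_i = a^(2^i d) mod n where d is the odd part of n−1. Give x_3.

n − 1 = 1776 = 2^4 · 111, so s = 4 and d = 111.
x_0 = 642^111 mod 1777 = 1331.
x_1 = 1331^2 mod 1777 = 1669.
x_2 = 1669^2 mod 1777 = 1002.
x_3 = 1002^2 mod 1777 = 1776.

1776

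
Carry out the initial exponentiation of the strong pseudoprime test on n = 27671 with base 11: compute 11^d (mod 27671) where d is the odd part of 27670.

n − 1 = 27670 = 2^1 · 13835, so s = 1 and d = 13835.
By repeated squaring, 11^13835 ≡ 15927 (mod 27671).

15927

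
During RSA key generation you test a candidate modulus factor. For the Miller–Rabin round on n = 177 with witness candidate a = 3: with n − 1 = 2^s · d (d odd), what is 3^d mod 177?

147

n − 1 = 176 = 2^4 · 11, so s = 4 and d = 11.
3^11 mod 177 = 147.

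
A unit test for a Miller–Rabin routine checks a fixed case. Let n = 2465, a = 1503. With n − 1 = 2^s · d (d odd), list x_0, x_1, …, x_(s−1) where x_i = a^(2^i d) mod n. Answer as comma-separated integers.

n − 1 = 2464 = 2^5 · 77, so s = 5 and d = 77.
x_0 = 1503^77 mod 2465 = 958.
x_1 = 958^2 mod 2465 = 784.
x_2 = 784^2 mod 2465 = 871.
x_3 = 871^2 mod 2465 = 1886.
x_4 = 1886^2 mod 2465 = 1.

958, 784, 871, 1886, 1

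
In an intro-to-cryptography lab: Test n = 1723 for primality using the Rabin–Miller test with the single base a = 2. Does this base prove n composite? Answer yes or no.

n − 1 = 1722 = 2^1 · 861, so s = 1 and d = 861.
Repeated squaring mod 1723: 2^1 ≡ 2, 2^2 ≡ 4, 2^4 ≡ 16, 2^8 ≡ 256, 2^16 ≡ 62, 2^32 ≡ 398, 2^64 ≡ 1611, 2^128 ≡ 483, 2^256 ≡ 684, 2^512 ≡ 923.
861 = 512 + 256 + 64 + 16 + 8 + 4 + 1, so 2^861 ≡ 923·684·1611·62·256·16·2 ≡ 1722 (mod 1723).
x_0 = 2^861 mod 1723 = 1722.
x_0 = 1722 ≡ −1, so 2 is not a witness.

no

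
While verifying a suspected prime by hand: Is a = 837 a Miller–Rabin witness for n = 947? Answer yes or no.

n − 1 = 946 = 2^1 · 473, so s = 1 and d = 473.
x_0 = 837^473 mod 947 = 1.
x_0 = 1, so 837 is not a witness.

no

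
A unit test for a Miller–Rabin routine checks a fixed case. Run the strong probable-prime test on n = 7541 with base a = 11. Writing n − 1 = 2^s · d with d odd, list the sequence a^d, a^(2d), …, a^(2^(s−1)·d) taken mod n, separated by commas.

4674, 7540

n − 1 = 7540 = 2^2 · 1885, so s = 2 and d = 1885.
x_0 = 11^1885 mod 7541 = 4674.
x_1 = 4674^2 mod 7541 = 7540.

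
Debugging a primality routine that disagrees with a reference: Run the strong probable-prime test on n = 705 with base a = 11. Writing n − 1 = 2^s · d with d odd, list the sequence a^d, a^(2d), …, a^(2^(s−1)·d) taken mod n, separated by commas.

n − 1 = 704 = 2^6 · 11, so s = 6 and d = 11.
x_0 = 11^11 mod 705 = 86.
x_1 = 86^2 mod 705 = 346.
x_2 = 346^2 mod 705 = 571.
x_3 = 571^2 mod 705 = 331.
x_4 = 331^2 mod 705 = 286.
x_5 = 286^2 mod 705 = 16.

86, 346, 571, 331, 286, 16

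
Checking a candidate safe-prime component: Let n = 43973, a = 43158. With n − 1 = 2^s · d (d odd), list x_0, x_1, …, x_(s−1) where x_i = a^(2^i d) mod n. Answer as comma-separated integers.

n − 1 = 43972 = 2^2 · 10993, so s = 2 and d = 10993.
x_0 = 43158^10993 mod 43973 = 34859.
x_1 = 34859^2 mod 43973 = 43972.

34859, 43972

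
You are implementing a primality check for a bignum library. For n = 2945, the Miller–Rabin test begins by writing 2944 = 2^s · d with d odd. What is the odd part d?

23

Halving: 2944 → 1472 → 736 → 368 → 184 → 92 → 46 → 23; 23 is odd.
So 2944 = 2^7 · 23.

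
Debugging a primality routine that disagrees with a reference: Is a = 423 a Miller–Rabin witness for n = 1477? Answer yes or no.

n − 1 = 1476 = 2^2 · 369, so s = 2 and d = 369.
Repeated squaring mod 1477: 423^1 ≡ 423, 423^2 ≡ 212, 423^4 ≡ 634, 423^8 ≡ 212, 423^16 ≡ 634, 423^32 ≡ 212, 423^64 ≡ 634, 423^128 ≡ 212, 423^256 ≡ 634.
369 = 256 + 64 + 32 + 16 + 1, so 423^369 ≡ 634·634·212·634·423 ≡ 1056 (mod 1477).
x_0 = 423^369 mod 1477 = 1056.
x_0 is neither 1 nor 1476, so continue squaring.
x_1 = 1056^2 mod 1477 = 1.
x_1 = 1 but x_0 ≠ ±1, a nontrivial square root of 1 — 423 is a witness and 1477 is composite.

yes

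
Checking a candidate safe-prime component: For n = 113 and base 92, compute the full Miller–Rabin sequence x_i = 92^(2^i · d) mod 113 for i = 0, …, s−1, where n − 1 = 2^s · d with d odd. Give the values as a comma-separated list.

n − 1 = 112 = 2^4 · 7, so s = 4 and d = 7.
x_0 = 92^7 mod 113 = 40.
x_1 = 40^2 mod 113 = 18.
x_2 = 18^2 mod 113 = 98.
x_3 = 98^2 mod 113 = 112.

40, 18, 98, 112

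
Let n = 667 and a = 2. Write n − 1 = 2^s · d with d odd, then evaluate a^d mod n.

n − 1 = 666 = 2^1 · 333, so s = 1 and d = 333.
By repeated squaring, 2^333 ≡ 330 (mod 667).

330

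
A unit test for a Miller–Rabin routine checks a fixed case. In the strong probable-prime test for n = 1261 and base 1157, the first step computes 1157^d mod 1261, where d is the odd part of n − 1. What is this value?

1144

n − 1 = 1260 = 2^2 · 315, so s = 2 and d = 315.
Repeated squaring mod 1261: 1157^1 ≡ 1157, 1157^2 ≡ 728, 1157^4 ≡ 364, 1157^8 ≡ 91, 1157^16 ≡ 715, 1157^32 ≡ 520, 1157^64 ≡ 546, 1157^128 ≡ 520, 1157^256 ≡ 546.
315 = 256 + 32 + 16 + 8 + 2 + 1, so 1157^315 ≡ 546·520·715·91·728·1157 ≡ 1144 (mod 1261).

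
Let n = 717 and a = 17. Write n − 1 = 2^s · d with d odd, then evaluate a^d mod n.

494

n − 1 = 716 = 2^2 · 179, so s = 2 and d = 179.
17^179 mod 717 = 494.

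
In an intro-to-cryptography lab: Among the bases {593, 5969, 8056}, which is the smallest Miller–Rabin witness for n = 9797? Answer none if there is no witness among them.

593

n − 1 = 9796 = 2^2 · 2449, so s = 2 and d = 2449.
Base 593: x_0 = 593^2449 mod 9797 = 9323. x_0 is neither 1 nor 9796, so continue squaring. x_1 = 9323^2 mod 9797 = 9142. Reached i = s−1 = 1 without hitting −1: 593 is a Miller–Rabin witness and 9797 is composite.
Base 5969: x_0 = 5969^2449 mod 9797 = 3343. x_0 is neither 1 nor 9796, so continue squaring. x_1 = 3343^2 mod 9797 = 7069. Reached i = s−1 = 1 without hitting −1: 5969 is a Miller–Rabin witness and 9797 is composite.
Base 8056: x_0 = 8056^2449 mod 9797 = 4263. x_0 is neither 1 nor 9796, so continue squaring. x_1 = 4263^2 mod 9797 = 9531. Reached i = s−1 = 1 without hitting −1: 8056 is a Miller–Rabin witness and 9797 is composite.
The smallest witness among the given bases is 593.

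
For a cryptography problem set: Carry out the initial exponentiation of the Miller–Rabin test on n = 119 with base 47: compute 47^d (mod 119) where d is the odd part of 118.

38

n − 1 = 118 = 2^1 · 59, so s = 1 and d = 59.
Repeated squaring mod 119: 47^1 ≡ 47, 47^2 ≡ 67, 47^4 ≡ 86, 47^8 ≡ 18, 47^16 ≡ 86, 47^32 ≡ 18.
59 = 32 + 16 + 8 + 2 + 1, so 47^59 ≡ 18·86·18·67·47 ≡ 38 (mod 119).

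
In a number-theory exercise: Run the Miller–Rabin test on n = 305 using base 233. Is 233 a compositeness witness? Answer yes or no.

no

n − 1 = 304 = 2^4 · 19, so s = 4 and d = 19.
x_0 = 233^19 mod 305 = 72.
x_0 is neither 1 nor 304, so continue squaring.
x_1 = 72^2 mod 305 = 304.
x_1 ≡ −1, so 233 is not a witness.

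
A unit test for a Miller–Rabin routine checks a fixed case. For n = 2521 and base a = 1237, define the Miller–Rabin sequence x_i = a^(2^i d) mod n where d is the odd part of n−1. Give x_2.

2520

n − 1 = 2520 = 2^3 · 315, so s = 3 and d = 315.
Repeated squaring mod 2521: 1237^1 ≡ 1237, 1237^2 ≡ 2443, 1237^4 ≡ 1042, 1237^8 ≡ 1734, 1237^16 ≡ 1724, 1237^32 ≡ 2438, 1237^64 ≡ 1847, 1237^128 ≡ 496, 1237^256 ≡ 1479.
315 = 256 + 32 + 16 + 8 + 2 + 1, so 1237^315 ≡ 1479·2438·1724·1734·2443·1237 ≡ 1205 (mod 2521).
x_0 = 1205.
x_1 = 1205^2 mod 2521 = 2450.
x_2 = 2450^2 mod 2521 = 2520.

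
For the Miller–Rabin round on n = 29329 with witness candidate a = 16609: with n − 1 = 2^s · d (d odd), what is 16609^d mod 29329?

n − 1 = 29328 = 2^4 · 1833, so s = 4 and d = 1833.
16609^1833 mod 29329 = 28628.

28628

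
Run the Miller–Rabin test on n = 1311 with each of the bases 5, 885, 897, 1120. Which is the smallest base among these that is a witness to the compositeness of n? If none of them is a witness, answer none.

5

n − 1 = 1310 = 2^1 · 655, so s = 1 and d = 655.
Base 5: x_0 = 5^655 mod 1311 = 1004. x_0 ∉ {1, 1310} and s = 1, so 5 is a Miller–Rabin witness and 1311 is composite.
Base 885: x_0 = 885^655 mod 1311 = 543. x_0 ∉ {1, 1310} and s = 1, so 885 is a Miller–Rabin witness and 1311 is composite.
Base 897: x_0 = 897^655 mod 1311 = 690. x_0 ∉ {1, 1310} and s = 1, so 897 is a Miller–Rabin witness and 1311 is composite.
Base 1120: x_0 = 1120^655 mod 1311 = 1177. x_0 ∉ {1, 1310} and s = 1, so 1120 is a Miller–Rabin witness and 1311 is composite.
The smallest witness among the given bases is 5.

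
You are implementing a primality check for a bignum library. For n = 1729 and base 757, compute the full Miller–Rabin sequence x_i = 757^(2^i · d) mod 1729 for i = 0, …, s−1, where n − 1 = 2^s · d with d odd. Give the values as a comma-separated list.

n − 1 = 1728 = 2^6 · 27, so s = 6 and d = 27.
x_0 = 757^27 mod 1729 = 1.
x_1 = 1^2 mod 1729 = 1.
x_2 = 1^2 mod 1729 = 1.
x_3 = 1^2 mod 1729 = 1.
x_4 = 1^2 mod 1729 = 1.
x_5 = 1^2 mod 1729 = 1.

1, 1, 1, 1, 1, 1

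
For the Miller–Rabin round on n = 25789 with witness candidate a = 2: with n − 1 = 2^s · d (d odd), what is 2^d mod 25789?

n − 1 = 25788 = 2^2 · 6447, so s = 2 and d = 6447.
2^6447 mod 25789 = 14068.

14068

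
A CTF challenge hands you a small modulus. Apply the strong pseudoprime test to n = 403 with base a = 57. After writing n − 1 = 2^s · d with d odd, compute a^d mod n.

278

n − 1 = 402 = 2^1 · 201, so s = 1 and d = 201.
By repeated squaring, 57^201 ≡ 278 (mod 403).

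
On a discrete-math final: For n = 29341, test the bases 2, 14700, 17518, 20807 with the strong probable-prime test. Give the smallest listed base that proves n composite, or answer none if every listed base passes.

none

n − 1 = 29340 = 2^2 · 7335, so s = 2 and d = 7335.
Base 2: x_0 = 2^7335 mod 29341 = 26424. x_0 is neither 1 nor 29340, so continue squaring. x_1 = 26424^2 mod 29341 = 29340. x_1 ≡ −1, so 2 is not a witness.
Base 14700: x_0 = 14700^7335 mod 29341 = 29340. x_0 = 29340 ≡ −1, so 14700 is not a witness.
Base 17518: x_0 = 17518^7335 mod 29341 = 2917. x_0 is neither 1 nor 29340, so continue squaring. x_1 = 2917^2 mod 29341 = 29340. x_1 ≡ −1, so 17518 is not a witness.
Base 20807: x_0 = 20807^7335 mod 29341 = 2917. x_0 is neither 1 nor 29340, so continue squaring. x_1 = 2917^2 mod 29341 = 29340. x_1 ≡ −1, so 20807 is not a witness.
No listed base is a witness for 29341.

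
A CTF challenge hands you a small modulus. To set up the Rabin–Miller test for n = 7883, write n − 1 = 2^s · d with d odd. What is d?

3941

Halving: 7882 → 3941; 3941 is odd.
So 7882 = 2^1 · 3941.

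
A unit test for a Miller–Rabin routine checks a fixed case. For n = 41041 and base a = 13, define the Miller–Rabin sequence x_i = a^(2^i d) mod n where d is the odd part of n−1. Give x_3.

22100

n − 1 = 41040 = 2^4 · 2565, so s = 4 and d = 2565.
Repeated squaring mod 41041: 13^1 ≡ 13, 13^2 ≡ 169, 13^4 ≡ 28561, 13^8 ≡ 40846, 13^16 ≡ 38025, 13^32 ≡ 26195, 13^64 ≡ 13546, 13^128 ≡ 40846, 13^256 ≡ 38025, 13^512 ≡ 26195, 13^1024 ≡ 13546, 13^2048 ≡ 40846.
2565 = 2048 + 512 + 4 + 1, so 13^2565 ≡ 40846·26195·28561·13 ≡ 1924 (mod 41041).
x_0 = 1924.
x_1 = 1924^2 mod 41041 = 8086.
x_2 = 8086^2 mod 41041 = 5083.
x_3 = 5083^2 mod 41041 = 22100.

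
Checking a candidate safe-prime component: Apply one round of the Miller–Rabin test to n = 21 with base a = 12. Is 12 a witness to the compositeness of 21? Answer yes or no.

n − 1 = 20 = 2^2 · 5, so s = 2 and d = 5.
x_0 = 12^5 mod 21 = 3.
x_0 is neither 1 nor 20, so continue squaring.
x_1 = 3^2 mod 21 = 9.
Reached i = s−1 = 1 without hitting −1: 12 is a Miller–Rabin witness and 21 is composite.

yes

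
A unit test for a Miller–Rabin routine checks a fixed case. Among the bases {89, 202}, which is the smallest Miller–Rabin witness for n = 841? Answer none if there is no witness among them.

89

n − 1 = 840 = 2^3 · 105, so s = 3 and d = 105.
Base 89: x_0 = 89^105 mod 841 = 191. x_0 is neither 1 nor 840, so continue squaring. x_1 = 191^2 mod 841 = 318. x_2 = 318^2 mod 841 = 204. Reached i = s−1 = 2 without hitting −1: 89 is a Miller–Rabin witness and 841 is composite.
Base 202: x_0 = 202^105 mod 841 = 289. x_0 is neither 1 nor 840, so continue squaring. x_1 = 289^2 mod 841 = 262. x_2 = 262^2 mod 841 = 523. Reached i = s−1 = 2 without hitting −1: 202 is a Miller–Rabin witness and 841 is composite.
The smallest witness among the given bases is 89.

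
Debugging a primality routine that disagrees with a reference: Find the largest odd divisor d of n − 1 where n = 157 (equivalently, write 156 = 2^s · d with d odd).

39

Halving: 156 → 78 → 39; 39 is odd.
So 156 = 2^2 · 39.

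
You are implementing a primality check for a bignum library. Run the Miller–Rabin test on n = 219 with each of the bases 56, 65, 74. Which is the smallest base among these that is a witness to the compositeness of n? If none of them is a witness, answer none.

n − 1 = 218 = 2^1 · 109, so s = 1 and d = 109.
Base 56: x_0 = 56^109 mod 219 = 17. x_0 ∉ {1, 218} and s = 1, so 56 is a Miller–Rabin witness and 219 is composite.
Base 65: x_0 = 65^109 mod 219 = 65. x_0 ∉ {1, 218} and s = 1, so 65 is a Miller–Rabin witness and 219 is composite.
Base 74: x_0 = 74^109 mod 219 = 74. x_0 ∉ {1, 218} and s = 1, so 74 is a Miller–Rabin witness and 219 is composite.
The smallest witness among the given bases is 56.

56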